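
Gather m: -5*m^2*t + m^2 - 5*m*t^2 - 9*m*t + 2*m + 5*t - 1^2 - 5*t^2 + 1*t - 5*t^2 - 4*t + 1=m^2*(1 - 5*t) + m*(-5*t^2 - 9*t + 2) - 10*t^2 + 2*t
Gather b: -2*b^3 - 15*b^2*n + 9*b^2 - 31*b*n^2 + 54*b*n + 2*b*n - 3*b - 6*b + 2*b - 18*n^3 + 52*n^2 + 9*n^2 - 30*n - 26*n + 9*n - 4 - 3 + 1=-2*b^3 + b^2*(9 - 15*n) + b*(-31*n^2 + 56*n - 7) - 18*n^3 + 61*n^2 - 47*n - 6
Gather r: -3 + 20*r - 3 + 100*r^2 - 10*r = 100*r^2 + 10*r - 6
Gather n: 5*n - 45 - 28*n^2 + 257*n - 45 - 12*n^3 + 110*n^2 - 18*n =-12*n^3 + 82*n^2 + 244*n - 90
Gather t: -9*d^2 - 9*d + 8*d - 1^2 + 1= -9*d^2 - d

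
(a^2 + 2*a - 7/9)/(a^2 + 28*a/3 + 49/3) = (a - 1/3)/(a + 7)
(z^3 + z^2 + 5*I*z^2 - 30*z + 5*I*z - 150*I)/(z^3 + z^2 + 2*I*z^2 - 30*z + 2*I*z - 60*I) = (z + 5*I)/(z + 2*I)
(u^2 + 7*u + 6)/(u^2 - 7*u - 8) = (u + 6)/(u - 8)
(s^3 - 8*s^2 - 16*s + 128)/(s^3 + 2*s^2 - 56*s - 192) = (s - 4)/(s + 6)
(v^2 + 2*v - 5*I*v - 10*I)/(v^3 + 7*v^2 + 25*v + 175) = (v + 2)/(v^2 + v*(7 + 5*I) + 35*I)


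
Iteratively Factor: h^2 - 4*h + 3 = (h - 1)*(h - 3)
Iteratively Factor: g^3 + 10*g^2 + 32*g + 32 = (g + 4)*(g^2 + 6*g + 8) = (g + 2)*(g + 4)*(g + 4)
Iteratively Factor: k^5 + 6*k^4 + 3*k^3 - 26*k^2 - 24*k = (k + 4)*(k^4 + 2*k^3 - 5*k^2 - 6*k) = k*(k + 4)*(k^3 + 2*k^2 - 5*k - 6) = k*(k - 2)*(k + 4)*(k^2 + 4*k + 3) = k*(k - 2)*(k + 3)*(k + 4)*(k + 1)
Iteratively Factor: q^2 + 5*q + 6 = (q + 2)*(q + 3)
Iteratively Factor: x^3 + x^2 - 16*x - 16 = (x - 4)*(x^2 + 5*x + 4) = (x - 4)*(x + 4)*(x + 1)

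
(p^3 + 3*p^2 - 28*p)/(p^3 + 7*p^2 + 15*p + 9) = p*(p^2 + 3*p - 28)/(p^3 + 7*p^2 + 15*p + 9)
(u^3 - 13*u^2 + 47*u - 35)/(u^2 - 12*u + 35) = u - 1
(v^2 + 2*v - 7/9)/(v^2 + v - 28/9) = (3*v - 1)/(3*v - 4)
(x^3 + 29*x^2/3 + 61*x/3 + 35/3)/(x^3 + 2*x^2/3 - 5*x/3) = (x^2 + 8*x + 7)/(x*(x - 1))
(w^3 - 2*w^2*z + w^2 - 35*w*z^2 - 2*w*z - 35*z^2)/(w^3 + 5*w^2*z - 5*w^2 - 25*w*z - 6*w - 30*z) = (w - 7*z)/(w - 6)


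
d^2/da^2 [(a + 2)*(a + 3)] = 2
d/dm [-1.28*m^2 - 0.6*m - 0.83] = -2.56*m - 0.6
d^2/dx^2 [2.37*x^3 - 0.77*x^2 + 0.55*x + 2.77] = 14.22*x - 1.54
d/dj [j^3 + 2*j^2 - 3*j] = 3*j^2 + 4*j - 3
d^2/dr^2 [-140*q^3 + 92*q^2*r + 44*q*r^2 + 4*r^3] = 88*q + 24*r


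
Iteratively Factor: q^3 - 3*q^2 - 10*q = (q - 5)*(q^2 + 2*q) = (q - 5)*(q + 2)*(q)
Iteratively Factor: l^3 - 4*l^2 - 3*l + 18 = (l - 3)*(l^2 - l - 6) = (l - 3)*(l + 2)*(l - 3)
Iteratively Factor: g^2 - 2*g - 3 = (g - 3)*(g + 1)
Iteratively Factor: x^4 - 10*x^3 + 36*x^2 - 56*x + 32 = (x - 4)*(x^3 - 6*x^2 + 12*x - 8) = (x - 4)*(x - 2)*(x^2 - 4*x + 4) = (x - 4)*(x - 2)^2*(x - 2)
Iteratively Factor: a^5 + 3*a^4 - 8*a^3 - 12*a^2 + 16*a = (a + 4)*(a^4 - a^3 - 4*a^2 + 4*a) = (a - 2)*(a + 4)*(a^3 + a^2 - 2*a) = (a - 2)*(a - 1)*(a + 4)*(a^2 + 2*a) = (a - 2)*(a - 1)*(a + 2)*(a + 4)*(a)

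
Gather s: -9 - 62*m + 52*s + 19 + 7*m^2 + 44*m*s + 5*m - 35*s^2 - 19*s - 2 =7*m^2 - 57*m - 35*s^2 + s*(44*m + 33) + 8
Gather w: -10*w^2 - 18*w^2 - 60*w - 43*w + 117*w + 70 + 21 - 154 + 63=-28*w^2 + 14*w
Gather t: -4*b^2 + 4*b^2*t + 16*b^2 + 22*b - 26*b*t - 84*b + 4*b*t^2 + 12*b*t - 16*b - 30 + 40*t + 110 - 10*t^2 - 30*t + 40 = 12*b^2 - 78*b + t^2*(4*b - 10) + t*(4*b^2 - 14*b + 10) + 120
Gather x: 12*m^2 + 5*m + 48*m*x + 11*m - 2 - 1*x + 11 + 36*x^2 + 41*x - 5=12*m^2 + 16*m + 36*x^2 + x*(48*m + 40) + 4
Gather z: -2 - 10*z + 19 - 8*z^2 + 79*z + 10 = -8*z^2 + 69*z + 27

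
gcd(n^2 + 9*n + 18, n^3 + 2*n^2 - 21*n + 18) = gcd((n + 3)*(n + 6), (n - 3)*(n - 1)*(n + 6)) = n + 6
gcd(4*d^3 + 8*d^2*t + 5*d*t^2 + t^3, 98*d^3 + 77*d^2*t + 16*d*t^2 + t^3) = 2*d + t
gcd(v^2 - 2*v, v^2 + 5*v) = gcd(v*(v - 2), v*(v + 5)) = v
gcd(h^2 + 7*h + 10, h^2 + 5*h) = h + 5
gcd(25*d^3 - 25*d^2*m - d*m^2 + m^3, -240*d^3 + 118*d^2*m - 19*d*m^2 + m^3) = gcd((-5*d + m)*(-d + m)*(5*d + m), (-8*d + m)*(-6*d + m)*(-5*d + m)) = 5*d - m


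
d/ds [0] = 0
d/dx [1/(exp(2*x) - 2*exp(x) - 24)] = 2*(1 - exp(x))*exp(x)/(-exp(2*x) + 2*exp(x) + 24)^2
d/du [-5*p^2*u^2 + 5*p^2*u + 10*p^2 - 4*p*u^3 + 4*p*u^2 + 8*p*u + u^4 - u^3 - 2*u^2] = -10*p^2*u + 5*p^2 - 12*p*u^2 + 8*p*u + 8*p + 4*u^3 - 3*u^2 - 4*u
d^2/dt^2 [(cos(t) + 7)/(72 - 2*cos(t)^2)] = (-8*(cos(t) + 7)*sin(t)^2*cos(t)^2 + (cos(t)^2 - 36)^2*cos(t) - 2*(cos(t)^2 - 36)*(7*cos(2*t) + cos(3*t)))/(2*(cos(t)^2 - 36)^3)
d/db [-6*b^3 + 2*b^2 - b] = -18*b^2 + 4*b - 1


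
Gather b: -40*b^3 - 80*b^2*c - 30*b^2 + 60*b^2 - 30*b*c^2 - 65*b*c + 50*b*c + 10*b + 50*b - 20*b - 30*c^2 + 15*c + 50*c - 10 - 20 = -40*b^3 + b^2*(30 - 80*c) + b*(-30*c^2 - 15*c + 40) - 30*c^2 + 65*c - 30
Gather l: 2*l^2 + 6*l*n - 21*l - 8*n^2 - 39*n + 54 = 2*l^2 + l*(6*n - 21) - 8*n^2 - 39*n + 54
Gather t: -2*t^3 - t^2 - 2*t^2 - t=-2*t^3 - 3*t^2 - t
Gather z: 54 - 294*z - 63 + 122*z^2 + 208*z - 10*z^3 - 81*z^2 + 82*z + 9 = -10*z^3 + 41*z^2 - 4*z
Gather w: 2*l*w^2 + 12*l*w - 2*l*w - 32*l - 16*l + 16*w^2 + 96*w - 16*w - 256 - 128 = -48*l + w^2*(2*l + 16) + w*(10*l + 80) - 384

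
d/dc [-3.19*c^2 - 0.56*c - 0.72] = -6.38*c - 0.56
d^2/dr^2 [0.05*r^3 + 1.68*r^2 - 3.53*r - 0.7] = 0.3*r + 3.36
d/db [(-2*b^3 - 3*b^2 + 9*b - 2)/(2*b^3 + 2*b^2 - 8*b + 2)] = (b^4 - 2*b^3 + 3*b^2 - 2*b + 1)/(2*(b^6 + 2*b^5 - 7*b^4 - 6*b^3 + 18*b^2 - 8*b + 1))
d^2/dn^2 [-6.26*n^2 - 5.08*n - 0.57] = -12.5200000000000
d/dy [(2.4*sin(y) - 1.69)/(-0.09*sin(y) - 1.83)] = -4.5441*cos(y)/(0.09*sin(y) + 1.83)^2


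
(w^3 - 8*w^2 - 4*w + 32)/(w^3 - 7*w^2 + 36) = (w^2 - 10*w + 16)/(w^2 - 9*w + 18)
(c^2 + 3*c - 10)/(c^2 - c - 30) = (c - 2)/(c - 6)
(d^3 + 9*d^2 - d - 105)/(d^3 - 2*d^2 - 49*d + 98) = (d^2 + 2*d - 15)/(d^2 - 9*d + 14)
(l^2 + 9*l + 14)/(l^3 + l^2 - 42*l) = (l + 2)/(l*(l - 6))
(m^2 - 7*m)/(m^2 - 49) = m/(m + 7)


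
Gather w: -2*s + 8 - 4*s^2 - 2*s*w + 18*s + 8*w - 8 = -4*s^2 + 16*s + w*(8 - 2*s)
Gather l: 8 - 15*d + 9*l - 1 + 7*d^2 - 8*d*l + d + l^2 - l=7*d^2 - 14*d + l^2 + l*(8 - 8*d) + 7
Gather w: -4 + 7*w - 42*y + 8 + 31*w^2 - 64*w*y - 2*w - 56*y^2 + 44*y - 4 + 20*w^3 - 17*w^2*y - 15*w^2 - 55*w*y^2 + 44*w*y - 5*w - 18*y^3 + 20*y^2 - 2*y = 20*w^3 + w^2*(16 - 17*y) + w*(-55*y^2 - 20*y) - 18*y^3 - 36*y^2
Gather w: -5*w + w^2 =w^2 - 5*w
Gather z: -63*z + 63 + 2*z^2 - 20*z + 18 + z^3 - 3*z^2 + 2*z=z^3 - z^2 - 81*z + 81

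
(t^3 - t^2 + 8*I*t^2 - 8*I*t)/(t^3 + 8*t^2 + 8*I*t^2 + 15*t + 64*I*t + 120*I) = t*(t - 1)/(t^2 + 8*t + 15)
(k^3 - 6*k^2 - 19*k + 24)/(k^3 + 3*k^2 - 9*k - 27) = (k^2 - 9*k + 8)/(k^2 - 9)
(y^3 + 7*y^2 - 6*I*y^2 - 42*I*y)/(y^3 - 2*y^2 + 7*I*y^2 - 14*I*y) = (y^2 + y*(7 - 6*I) - 42*I)/(y^2 + y*(-2 + 7*I) - 14*I)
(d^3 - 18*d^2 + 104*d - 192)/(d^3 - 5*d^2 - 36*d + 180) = (d^2 - 12*d + 32)/(d^2 + d - 30)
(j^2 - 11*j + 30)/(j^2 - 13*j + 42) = (j - 5)/(j - 7)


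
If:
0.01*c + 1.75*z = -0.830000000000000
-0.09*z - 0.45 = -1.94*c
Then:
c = 0.21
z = -0.48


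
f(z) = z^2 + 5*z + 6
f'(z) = 2*z + 5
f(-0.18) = 5.13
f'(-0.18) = 4.64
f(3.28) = 33.16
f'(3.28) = 11.56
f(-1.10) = 1.71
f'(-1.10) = 2.80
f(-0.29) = 4.63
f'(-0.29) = 4.42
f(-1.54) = 0.67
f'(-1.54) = 1.92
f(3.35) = 33.97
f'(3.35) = 11.70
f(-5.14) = 6.72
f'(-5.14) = -5.28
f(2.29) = 22.69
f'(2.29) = 9.58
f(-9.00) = 42.00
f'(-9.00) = -13.00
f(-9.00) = 42.00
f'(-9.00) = -13.00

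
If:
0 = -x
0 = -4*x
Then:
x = 0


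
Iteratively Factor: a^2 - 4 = (a - 2)*(a + 2)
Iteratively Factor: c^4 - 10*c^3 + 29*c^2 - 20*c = (c - 4)*(c^3 - 6*c^2 + 5*c) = (c - 5)*(c - 4)*(c^2 - c) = c*(c - 5)*(c - 4)*(c - 1)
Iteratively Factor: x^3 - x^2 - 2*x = (x - 2)*(x^2 + x) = x*(x - 2)*(x + 1)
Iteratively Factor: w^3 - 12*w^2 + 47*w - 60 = (w - 3)*(w^2 - 9*w + 20) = (w - 4)*(w - 3)*(w - 5)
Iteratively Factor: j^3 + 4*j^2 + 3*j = (j + 1)*(j^2 + 3*j) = (j + 1)*(j + 3)*(j)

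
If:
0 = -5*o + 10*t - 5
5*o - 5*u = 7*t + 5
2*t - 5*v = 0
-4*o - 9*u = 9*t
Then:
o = 27/28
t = 55/56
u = -79/56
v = 11/28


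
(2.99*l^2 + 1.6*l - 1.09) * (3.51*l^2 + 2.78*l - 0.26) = 10.4949*l^4 + 13.9282*l^3 - 0.1553*l^2 - 3.4462*l + 0.2834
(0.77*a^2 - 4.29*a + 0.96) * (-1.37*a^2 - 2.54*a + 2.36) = -1.0549*a^4 + 3.9215*a^3 + 11.3986*a^2 - 12.5628*a + 2.2656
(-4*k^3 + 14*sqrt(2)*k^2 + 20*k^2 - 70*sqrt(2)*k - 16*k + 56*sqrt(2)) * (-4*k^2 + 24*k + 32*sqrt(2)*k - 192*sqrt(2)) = 16*k^5 - 184*sqrt(2)*k^4 - 176*k^4 + 1440*k^3 + 2024*sqrt(2)*k^3 - 10240*k^2 - 6256*sqrt(2)*k^2 + 4416*sqrt(2)*k + 30464*k - 21504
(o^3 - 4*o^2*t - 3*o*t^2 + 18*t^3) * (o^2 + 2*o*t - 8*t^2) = o^5 - 2*o^4*t - 19*o^3*t^2 + 44*o^2*t^3 + 60*o*t^4 - 144*t^5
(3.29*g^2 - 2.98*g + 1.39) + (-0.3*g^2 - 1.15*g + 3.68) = 2.99*g^2 - 4.13*g + 5.07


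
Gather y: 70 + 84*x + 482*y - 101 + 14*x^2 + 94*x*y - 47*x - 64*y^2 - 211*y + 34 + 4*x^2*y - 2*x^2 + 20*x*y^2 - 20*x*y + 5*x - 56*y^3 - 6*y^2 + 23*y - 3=12*x^2 + 42*x - 56*y^3 + y^2*(20*x - 70) + y*(4*x^2 + 74*x + 294)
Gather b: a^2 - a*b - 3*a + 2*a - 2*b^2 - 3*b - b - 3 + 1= a^2 - a - 2*b^2 + b*(-a - 4) - 2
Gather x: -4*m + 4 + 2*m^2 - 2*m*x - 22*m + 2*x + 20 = 2*m^2 - 26*m + x*(2 - 2*m) + 24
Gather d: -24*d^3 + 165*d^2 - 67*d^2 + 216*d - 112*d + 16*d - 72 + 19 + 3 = -24*d^3 + 98*d^2 + 120*d - 50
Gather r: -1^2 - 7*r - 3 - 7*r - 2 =-14*r - 6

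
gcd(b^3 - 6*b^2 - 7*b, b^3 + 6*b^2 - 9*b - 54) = 1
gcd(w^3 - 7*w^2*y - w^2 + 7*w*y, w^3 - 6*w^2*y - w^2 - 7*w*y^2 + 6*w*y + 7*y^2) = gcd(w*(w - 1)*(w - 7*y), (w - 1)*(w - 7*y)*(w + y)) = -w^2 + 7*w*y + w - 7*y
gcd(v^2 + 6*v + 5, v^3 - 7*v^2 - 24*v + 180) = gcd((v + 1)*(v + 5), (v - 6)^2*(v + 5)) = v + 5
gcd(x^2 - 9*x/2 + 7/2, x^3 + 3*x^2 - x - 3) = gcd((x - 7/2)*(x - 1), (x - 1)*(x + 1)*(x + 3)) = x - 1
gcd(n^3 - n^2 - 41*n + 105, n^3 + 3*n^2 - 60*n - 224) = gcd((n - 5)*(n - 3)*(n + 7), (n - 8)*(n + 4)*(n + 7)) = n + 7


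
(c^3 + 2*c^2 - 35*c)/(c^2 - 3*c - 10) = c*(c + 7)/(c + 2)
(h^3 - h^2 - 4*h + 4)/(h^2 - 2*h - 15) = (-h^3 + h^2 + 4*h - 4)/(-h^2 + 2*h + 15)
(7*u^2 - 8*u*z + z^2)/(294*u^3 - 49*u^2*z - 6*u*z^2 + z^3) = (-u + z)/(-42*u^2 + u*z + z^2)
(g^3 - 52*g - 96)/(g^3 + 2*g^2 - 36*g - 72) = (g - 8)/(g - 6)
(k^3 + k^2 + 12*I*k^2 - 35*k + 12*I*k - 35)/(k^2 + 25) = (k^2 + k*(1 + 7*I) + 7*I)/(k - 5*I)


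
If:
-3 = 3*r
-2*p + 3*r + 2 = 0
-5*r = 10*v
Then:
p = -1/2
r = -1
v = 1/2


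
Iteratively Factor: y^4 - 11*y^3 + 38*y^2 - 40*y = (y - 5)*(y^3 - 6*y^2 + 8*y) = y*(y - 5)*(y^2 - 6*y + 8) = y*(y - 5)*(y - 4)*(y - 2)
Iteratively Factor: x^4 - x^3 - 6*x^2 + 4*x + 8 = (x - 2)*(x^3 + x^2 - 4*x - 4) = (x - 2)*(x + 2)*(x^2 - x - 2) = (x - 2)*(x + 1)*(x + 2)*(x - 2)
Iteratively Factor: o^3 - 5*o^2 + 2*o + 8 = (o - 2)*(o^2 - 3*o - 4) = (o - 2)*(o + 1)*(o - 4)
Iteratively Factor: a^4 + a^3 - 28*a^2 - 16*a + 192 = (a + 4)*(a^3 - 3*a^2 - 16*a + 48) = (a - 4)*(a + 4)*(a^2 + a - 12) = (a - 4)*(a - 3)*(a + 4)*(a + 4)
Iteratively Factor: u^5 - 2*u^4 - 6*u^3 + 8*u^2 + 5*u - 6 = (u + 2)*(u^4 - 4*u^3 + 2*u^2 + 4*u - 3) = (u + 1)*(u + 2)*(u^3 - 5*u^2 + 7*u - 3) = (u - 1)*(u + 1)*(u + 2)*(u^2 - 4*u + 3) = (u - 3)*(u - 1)*(u + 1)*(u + 2)*(u - 1)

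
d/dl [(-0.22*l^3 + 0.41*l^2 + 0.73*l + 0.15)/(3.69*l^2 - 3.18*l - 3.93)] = (-0.8118*l^4 + 1.3992*l^3 - 1.4037*l^2 - 4.3296*l - 2.3919)/(13.6161*l^4 - 23.4684*l^3 - 18.891*l^2 + 24.9948*l + 15.4449)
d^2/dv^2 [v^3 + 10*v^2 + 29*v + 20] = 6*v + 20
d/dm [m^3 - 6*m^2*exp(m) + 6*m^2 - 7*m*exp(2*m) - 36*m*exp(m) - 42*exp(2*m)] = -6*m^2*exp(m) + 3*m^2 - 14*m*exp(2*m) - 48*m*exp(m) + 12*m - 91*exp(2*m) - 36*exp(m)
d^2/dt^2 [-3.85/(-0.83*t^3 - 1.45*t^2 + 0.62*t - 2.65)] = (-(19.173*t + 11.165)*(0.83*t^3 + 1.45*t^2 - 0.62*t + 2.65) + 3.85*(2.49*t^2 + 2.9*t - 0.62)*(4.98*t^2 + 5.8*t - 1.24))/(0.83*t^3 + 1.45*t^2 - 0.62*t + 2.65)^3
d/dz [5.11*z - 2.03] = 5.11000000000000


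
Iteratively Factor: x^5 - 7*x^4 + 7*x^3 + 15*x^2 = (x)*(x^4 - 7*x^3 + 7*x^2 + 15*x) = x*(x - 5)*(x^3 - 2*x^2 - 3*x) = x*(x - 5)*(x - 3)*(x^2 + x) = x*(x - 5)*(x - 3)*(x + 1)*(x)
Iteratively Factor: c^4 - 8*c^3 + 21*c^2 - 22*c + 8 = (c - 2)*(c^3 - 6*c^2 + 9*c - 4) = (c - 2)*(c - 1)*(c^2 - 5*c + 4) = (c - 4)*(c - 2)*(c - 1)*(c - 1)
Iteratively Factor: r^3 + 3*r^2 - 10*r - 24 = (r - 3)*(r^2 + 6*r + 8) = (r - 3)*(r + 4)*(r + 2)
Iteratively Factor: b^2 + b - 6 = (b + 3)*(b - 2)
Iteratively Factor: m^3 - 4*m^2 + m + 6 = (m - 3)*(m^2 - m - 2) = (m - 3)*(m + 1)*(m - 2)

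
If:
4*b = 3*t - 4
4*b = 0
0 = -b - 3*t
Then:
No Solution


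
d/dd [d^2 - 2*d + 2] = 2*d - 2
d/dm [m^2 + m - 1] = 2*m + 1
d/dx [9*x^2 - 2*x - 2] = 18*x - 2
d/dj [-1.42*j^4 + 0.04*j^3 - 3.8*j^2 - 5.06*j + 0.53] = -5.68*j^3 + 0.12*j^2 - 7.6*j - 5.06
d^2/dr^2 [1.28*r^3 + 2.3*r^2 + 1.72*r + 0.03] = 7.68*r + 4.6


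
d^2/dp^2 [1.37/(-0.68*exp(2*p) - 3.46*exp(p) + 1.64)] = (-1.37*(1.36*exp(p) + 3.46)*(2.72*exp(p) + 6.92)*exp(p) + (3.7264*exp(p) + 4.7402)*(0.68*exp(2*p) + 3.46*exp(p) - 1.64))*exp(p)/(0.68*exp(2*p) + 3.46*exp(p) - 1.64)^3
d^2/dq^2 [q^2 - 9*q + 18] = 2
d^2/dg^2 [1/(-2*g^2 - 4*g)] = (g*(g + 2) - 4*(g + 1)^2)/(g^3*(g + 2)^3)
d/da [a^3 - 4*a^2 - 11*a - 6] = 3*a^2 - 8*a - 11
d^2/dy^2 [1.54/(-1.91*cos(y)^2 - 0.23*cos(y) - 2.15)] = (22.472296*(1 - cos(y)^2)^2 + 2.029566*cos(y)^3 - 13.978426*cos(y)^2 - 4.820662*cos(y) - 9.987208)/(1.91*cos(y)^2 + 0.23*cos(y) + 2.15)^3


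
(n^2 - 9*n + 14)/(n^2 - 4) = (n - 7)/(n + 2)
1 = 1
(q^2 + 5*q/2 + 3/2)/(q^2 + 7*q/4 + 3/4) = 2*(2*q + 3)/(4*q + 3)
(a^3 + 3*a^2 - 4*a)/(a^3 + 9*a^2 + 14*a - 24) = a/(a + 6)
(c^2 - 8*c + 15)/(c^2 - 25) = (c - 3)/(c + 5)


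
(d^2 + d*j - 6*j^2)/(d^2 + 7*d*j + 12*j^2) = (d - 2*j)/(d + 4*j)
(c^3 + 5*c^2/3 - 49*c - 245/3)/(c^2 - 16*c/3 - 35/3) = c + 7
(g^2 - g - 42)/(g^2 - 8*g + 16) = (g^2 - g - 42)/(g^2 - 8*g + 16)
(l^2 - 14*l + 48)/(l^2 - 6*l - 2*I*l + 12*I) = (l - 8)/(l - 2*I)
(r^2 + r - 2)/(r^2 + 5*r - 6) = (r + 2)/(r + 6)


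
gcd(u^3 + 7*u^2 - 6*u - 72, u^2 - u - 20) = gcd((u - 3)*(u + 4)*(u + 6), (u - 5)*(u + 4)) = u + 4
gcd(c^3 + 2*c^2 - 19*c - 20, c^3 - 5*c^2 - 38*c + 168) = c - 4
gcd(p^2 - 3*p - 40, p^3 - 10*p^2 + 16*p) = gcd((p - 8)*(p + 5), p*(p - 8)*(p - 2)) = p - 8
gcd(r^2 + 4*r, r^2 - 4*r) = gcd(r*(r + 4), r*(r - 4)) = r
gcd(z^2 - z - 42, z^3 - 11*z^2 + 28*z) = z - 7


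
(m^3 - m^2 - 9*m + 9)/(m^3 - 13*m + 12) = (m + 3)/(m + 4)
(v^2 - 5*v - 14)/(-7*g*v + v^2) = (-v^2 + 5*v + 14)/(v*(7*g - v))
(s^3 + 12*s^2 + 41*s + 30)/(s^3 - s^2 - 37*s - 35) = (s + 6)/(s - 7)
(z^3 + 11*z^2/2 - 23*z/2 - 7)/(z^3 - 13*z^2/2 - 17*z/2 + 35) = (2*z^2 + 15*z + 7)/(2*z^2 - 9*z - 35)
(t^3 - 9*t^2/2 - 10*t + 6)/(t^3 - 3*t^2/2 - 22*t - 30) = (2*t - 1)/(2*t + 5)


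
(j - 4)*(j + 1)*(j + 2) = j^3 - j^2 - 10*j - 8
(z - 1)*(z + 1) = z^2 - 1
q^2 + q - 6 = (q - 2)*(q + 3)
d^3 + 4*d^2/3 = d^2*(d + 4/3)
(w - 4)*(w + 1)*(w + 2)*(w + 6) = w^4 + 5*w^3 - 16*w^2 - 68*w - 48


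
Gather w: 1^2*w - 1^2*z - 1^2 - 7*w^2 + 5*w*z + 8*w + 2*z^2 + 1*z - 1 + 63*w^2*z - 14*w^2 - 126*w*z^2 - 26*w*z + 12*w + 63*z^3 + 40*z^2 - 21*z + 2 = w^2*(63*z - 21) + w*(-126*z^2 - 21*z + 21) + 63*z^3 + 42*z^2 - 21*z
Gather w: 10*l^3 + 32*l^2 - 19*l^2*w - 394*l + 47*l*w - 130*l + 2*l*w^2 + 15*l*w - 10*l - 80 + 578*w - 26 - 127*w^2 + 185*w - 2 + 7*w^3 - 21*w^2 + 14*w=10*l^3 + 32*l^2 - 534*l + 7*w^3 + w^2*(2*l - 148) + w*(-19*l^2 + 62*l + 777) - 108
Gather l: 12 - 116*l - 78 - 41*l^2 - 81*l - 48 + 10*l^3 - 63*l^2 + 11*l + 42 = 10*l^3 - 104*l^2 - 186*l - 72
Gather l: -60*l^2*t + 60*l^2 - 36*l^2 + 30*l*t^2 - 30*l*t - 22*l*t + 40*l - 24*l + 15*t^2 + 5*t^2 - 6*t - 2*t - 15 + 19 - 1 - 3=l^2*(24 - 60*t) + l*(30*t^2 - 52*t + 16) + 20*t^2 - 8*t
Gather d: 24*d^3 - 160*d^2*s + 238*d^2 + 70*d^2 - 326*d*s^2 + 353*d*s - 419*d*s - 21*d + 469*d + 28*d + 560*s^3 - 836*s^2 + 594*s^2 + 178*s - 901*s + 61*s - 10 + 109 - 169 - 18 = 24*d^3 + d^2*(308 - 160*s) + d*(-326*s^2 - 66*s + 476) + 560*s^3 - 242*s^2 - 662*s - 88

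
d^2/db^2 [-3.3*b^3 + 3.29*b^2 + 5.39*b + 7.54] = 6.58 - 19.8*b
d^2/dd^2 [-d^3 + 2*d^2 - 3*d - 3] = 4 - 6*d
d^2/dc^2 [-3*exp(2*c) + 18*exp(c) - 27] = (18 - 12*exp(c))*exp(c)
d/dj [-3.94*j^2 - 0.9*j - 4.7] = -7.88*j - 0.9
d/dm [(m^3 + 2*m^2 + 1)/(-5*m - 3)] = (-10*m^3 - 19*m^2 - 12*m + 5)/(25*m^2 + 30*m + 9)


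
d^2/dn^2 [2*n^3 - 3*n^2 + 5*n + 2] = 12*n - 6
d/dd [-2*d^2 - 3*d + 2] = -4*d - 3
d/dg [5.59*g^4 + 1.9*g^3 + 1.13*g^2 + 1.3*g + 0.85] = 22.36*g^3 + 5.7*g^2 + 2.26*g + 1.3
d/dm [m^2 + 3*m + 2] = 2*m + 3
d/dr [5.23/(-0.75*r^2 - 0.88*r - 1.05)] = (7.845*r + 4.6024)/(0.75*r^2 + 0.88*r + 1.05)^2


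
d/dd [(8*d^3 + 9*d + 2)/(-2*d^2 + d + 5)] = (-16*d^4 + 16*d^3 + 138*d^2 + 8*d + 43)/(4*d^4 - 4*d^3 - 19*d^2 + 10*d + 25)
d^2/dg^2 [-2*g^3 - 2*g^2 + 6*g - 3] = -12*g - 4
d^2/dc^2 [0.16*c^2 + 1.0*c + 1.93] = 0.320000000000000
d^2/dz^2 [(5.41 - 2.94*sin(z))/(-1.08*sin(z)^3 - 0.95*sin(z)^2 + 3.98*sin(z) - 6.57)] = (-13.716864*sin(z)^7 + 47.742696*sin(z)^6 + 28.430022*sin(z)^5 + 175.475056*sin(z)^4 - 354.979602*sin(z)^3 - 266.348234*sin(z)^2 + 257.513496*sin(z) + 49.89367)/(1.259712*sin(z)^9 + 3.32424*sin(z)^8 - 11.002716*sin(z)^7 - 0.653760999999996*sin(z)^6 + 80.991966*sin(z)^5 - 106.509513*sin(z)^4 - 72.237536*sin(z)^3 + 435.234249*sin(z)^2 - 515.388906*sin(z) + 283.593393)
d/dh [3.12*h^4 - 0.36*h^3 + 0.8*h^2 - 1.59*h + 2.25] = 12.48*h^3 - 1.08*h^2 + 1.6*h - 1.59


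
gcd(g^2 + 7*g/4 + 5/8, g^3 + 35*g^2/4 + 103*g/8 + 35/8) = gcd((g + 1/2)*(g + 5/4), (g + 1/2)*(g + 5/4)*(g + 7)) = g^2 + 7*g/4 + 5/8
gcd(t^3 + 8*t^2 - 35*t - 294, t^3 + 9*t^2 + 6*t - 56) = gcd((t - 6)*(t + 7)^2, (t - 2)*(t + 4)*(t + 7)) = t + 7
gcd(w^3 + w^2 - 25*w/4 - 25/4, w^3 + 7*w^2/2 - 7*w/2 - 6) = w + 1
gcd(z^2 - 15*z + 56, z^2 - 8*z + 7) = z - 7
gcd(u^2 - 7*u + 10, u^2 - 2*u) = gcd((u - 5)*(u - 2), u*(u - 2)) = u - 2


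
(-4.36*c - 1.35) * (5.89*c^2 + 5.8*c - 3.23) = -25.6804*c^3 - 33.2395*c^2 + 6.2528*c + 4.3605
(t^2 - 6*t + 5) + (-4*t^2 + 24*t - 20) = -3*t^2 + 18*t - 15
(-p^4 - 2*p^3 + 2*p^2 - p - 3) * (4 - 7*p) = 7*p^5 + 10*p^4 - 22*p^3 + 15*p^2 + 17*p - 12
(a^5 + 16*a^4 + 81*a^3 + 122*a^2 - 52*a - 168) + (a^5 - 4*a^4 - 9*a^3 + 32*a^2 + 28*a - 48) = 2*a^5 + 12*a^4 + 72*a^3 + 154*a^2 - 24*a - 216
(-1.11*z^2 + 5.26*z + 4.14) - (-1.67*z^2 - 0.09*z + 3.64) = 0.56*z^2 + 5.35*z + 0.5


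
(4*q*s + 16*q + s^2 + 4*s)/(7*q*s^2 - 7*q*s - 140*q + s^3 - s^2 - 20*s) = (4*q + s)/(7*q*s - 35*q + s^2 - 5*s)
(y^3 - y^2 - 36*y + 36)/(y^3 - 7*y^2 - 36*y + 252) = (y - 1)/(y - 7)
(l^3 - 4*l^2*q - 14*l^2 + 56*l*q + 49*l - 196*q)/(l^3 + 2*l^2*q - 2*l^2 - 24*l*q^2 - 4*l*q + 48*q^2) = (l^2 - 14*l + 49)/(l^2 + 6*l*q - 2*l - 12*q)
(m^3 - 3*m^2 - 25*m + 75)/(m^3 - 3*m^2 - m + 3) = (m^2 - 25)/(m^2 - 1)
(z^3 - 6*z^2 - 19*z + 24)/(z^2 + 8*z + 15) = (z^2 - 9*z + 8)/(z + 5)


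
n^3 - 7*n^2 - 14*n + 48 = (n - 8)*(n - 2)*(n + 3)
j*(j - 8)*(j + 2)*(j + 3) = j^4 - 3*j^3 - 34*j^2 - 48*j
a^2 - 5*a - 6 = (a - 6)*(a + 1)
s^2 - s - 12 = (s - 4)*(s + 3)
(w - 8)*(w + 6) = w^2 - 2*w - 48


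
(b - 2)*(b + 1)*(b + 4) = b^3 + 3*b^2 - 6*b - 8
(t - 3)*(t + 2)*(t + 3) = t^3 + 2*t^2 - 9*t - 18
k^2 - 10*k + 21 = (k - 7)*(k - 3)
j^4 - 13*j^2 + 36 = (j - 3)*(j - 2)*(j + 2)*(j + 3)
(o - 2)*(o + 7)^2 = o^3 + 12*o^2 + 21*o - 98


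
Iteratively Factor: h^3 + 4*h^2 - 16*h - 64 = (h - 4)*(h^2 + 8*h + 16) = (h - 4)*(h + 4)*(h + 4)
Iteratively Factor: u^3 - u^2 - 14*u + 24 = (u - 3)*(u^2 + 2*u - 8) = (u - 3)*(u + 4)*(u - 2)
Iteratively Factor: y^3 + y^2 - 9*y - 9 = (y + 3)*(y^2 - 2*y - 3) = (y + 1)*(y + 3)*(y - 3)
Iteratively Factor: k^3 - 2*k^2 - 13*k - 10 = (k - 5)*(k^2 + 3*k + 2) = (k - 5)*(k + 2)*(k + 1)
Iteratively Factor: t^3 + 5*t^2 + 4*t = (t + 1)*(t^2 + 4*t) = (t + 1)*(t + 4)*(t)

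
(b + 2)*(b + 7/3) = b^2 + 13*b/3 + 14/3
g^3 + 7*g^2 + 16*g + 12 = (g + 2)^2*(g + 3)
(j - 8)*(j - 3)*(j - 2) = j^3 - 13*j^2 + 46*j - 48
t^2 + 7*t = t*(t + 7)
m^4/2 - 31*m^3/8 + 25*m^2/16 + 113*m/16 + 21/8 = (m/2 + 1/4)*(m - 7)*(m - 2)*(m + 3/4)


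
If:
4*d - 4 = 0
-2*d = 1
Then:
No Solution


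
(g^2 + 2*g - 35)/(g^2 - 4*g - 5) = (g + 7)/(g + 1)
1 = 1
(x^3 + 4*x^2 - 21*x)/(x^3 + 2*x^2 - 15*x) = (x + 7)/(x + 5)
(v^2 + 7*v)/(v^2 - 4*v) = (v + 7)/(v - 4)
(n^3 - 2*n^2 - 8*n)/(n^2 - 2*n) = (n^2 - 2*n - 8)/(n - 2)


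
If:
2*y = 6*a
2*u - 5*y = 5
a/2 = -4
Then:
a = -8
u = -115/2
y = -24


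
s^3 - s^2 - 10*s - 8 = (s - 4)*(s + 1)*(s + 2)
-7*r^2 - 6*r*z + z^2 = (-7*r + z)*(r + z)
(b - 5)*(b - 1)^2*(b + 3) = b^4 - 4*b^3 - 10*b^2 + 28*b - 15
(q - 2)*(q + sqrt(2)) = q^2 - 2*q + sqrt(2)*q - 2*sqrt(2)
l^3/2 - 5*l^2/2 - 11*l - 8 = (l/2 + 1)*(l - 8)*(l + 1)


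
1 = 1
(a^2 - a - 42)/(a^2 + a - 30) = (a - 7)/(a - 5)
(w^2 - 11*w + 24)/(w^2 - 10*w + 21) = (w - 8)/(w - 7)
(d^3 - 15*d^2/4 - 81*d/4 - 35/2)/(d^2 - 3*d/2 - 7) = (4*d^2 - 23*d - 35)/(2*(2*d - 7))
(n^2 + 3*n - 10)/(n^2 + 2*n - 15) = (n - 2)/(n - 3)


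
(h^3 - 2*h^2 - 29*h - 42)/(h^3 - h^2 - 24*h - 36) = (h - 7)/(h - 6)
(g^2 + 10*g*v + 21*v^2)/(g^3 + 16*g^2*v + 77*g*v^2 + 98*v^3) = (g + 3*v)/(g^2 + 9*g*v + 14*v^2)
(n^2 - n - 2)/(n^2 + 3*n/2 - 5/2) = 2*(n^2 - n - 2)/(2*n^2 + 3*n - 5)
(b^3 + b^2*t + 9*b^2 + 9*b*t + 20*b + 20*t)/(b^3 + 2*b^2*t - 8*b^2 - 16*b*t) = (b^3 + b^2*t + 9*b^2 + 9*b*t + 20*b + 20*t)/(b*(b^2 + 2*b*t - 8*b - 16*t))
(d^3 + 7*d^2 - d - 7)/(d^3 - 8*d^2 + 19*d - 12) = (d^2 + 8*d + 7)/(d^2 - 7*d + 12)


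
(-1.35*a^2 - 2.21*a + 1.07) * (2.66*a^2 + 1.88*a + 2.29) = -3.591*a^4 - 8.4166*a^3 - 4.4001*a^2 - 3.0493*a + 2.4503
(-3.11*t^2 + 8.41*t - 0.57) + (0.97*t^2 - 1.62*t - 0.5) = -2.14*t^2 + 6.79*t - 1.07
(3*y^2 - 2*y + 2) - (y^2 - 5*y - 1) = 2*y^2 + 3*y + 3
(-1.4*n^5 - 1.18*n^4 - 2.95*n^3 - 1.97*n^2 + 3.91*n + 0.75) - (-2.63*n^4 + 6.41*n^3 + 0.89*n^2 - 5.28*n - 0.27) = -1.4*n^5 + 1.45*n^4 - 9.36*n^3 - 2.86*n^2 + 9.19*n + 1.02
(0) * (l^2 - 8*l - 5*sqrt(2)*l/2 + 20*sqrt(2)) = 0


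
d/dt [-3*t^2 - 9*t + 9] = -6*t - 9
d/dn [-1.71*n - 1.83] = -1.71000000000000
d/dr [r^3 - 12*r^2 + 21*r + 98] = 3*r^2 - 24*r + 21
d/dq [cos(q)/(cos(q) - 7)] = 7*sin(q)/(cos(q) - 7)^2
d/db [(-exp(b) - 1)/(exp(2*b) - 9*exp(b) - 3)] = ((exp(b) + 1)*(2*exp(b) - 9) - exp(2*b) + 9*exp(b) + 3)*exp(b)/(-exp(2*b) + 9*exp(b) + 3)^2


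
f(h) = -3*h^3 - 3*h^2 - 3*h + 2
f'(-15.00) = -1938.00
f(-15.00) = 9497.00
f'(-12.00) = -1227.00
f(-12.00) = 4790.00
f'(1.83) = -44.12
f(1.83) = -31.92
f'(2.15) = -57.50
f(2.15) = -48.13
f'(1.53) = -33.25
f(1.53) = -20.36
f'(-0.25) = -2.06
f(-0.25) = 2.61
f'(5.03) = -260.89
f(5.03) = -470.78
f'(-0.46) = -2.14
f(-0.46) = 3.04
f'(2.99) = -101.40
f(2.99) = -113.98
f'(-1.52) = -14.67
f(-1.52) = 10.16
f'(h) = -9*h^2 - 6*h - 3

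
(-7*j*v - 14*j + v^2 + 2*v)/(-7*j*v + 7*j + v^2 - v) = (v + 2)/(v - 1)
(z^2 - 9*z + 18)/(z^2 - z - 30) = (z - 3)/(z + 5)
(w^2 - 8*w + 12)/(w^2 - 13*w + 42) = (w - 2)/(w - 7)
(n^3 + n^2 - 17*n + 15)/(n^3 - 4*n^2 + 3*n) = (n + 5)/n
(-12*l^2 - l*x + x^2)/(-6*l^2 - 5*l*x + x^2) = (12*l^2 + l*x - x^2)/(6*l^2 + 5*l*x - x^2)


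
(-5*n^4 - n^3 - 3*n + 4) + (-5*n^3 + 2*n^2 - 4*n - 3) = -5*n^4 - 6*n^3 + 2*n^2 - 7*n + 1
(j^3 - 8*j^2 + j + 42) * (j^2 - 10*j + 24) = j^5 - 18*j^4 + 105*j^3 - 160*j^2 - 396*j + 1008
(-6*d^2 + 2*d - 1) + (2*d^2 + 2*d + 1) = -4*d^2 + 4*d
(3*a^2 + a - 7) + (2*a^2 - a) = 5*a^2 - 7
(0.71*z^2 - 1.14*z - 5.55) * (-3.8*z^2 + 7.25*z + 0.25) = -2.698*z^4 + 9.4795*z^3 + 13.0025*z^2 - 40.5225*z - 1.3875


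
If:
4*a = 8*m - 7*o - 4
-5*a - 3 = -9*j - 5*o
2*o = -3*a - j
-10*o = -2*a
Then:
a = -15/173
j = 51/173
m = 611/1384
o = -3/173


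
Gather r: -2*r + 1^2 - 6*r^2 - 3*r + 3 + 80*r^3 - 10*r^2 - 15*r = 80*r^3 - 16*r^2 - 20*r + 4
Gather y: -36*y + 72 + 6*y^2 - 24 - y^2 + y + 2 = 5*y^2 - 35*y + 50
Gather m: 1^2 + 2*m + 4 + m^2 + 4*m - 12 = m^2 + 6*m - 7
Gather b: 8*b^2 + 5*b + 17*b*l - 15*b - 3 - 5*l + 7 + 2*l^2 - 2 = 8*b^2 + b*(17*l - 10) + 2*l^2 - 5*l + 2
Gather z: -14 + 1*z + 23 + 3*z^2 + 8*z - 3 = 3*z^2 + 9*z + 6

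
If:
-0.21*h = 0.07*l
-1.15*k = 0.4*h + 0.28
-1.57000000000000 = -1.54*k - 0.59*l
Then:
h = -0.84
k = 0.05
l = 2.53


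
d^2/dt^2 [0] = 0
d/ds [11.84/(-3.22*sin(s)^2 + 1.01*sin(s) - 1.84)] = (76.2496*sin(s) - 11.9584)*cos(s)/(3.22*sin(s)^2 - 1.01*sin(s) + 1.84)^2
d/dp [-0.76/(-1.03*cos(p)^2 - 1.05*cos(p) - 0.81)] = (1.5656*cos(p) + 0.798)*sin(p)/(1.03*cos(p)^2 + 1.05*cos(p) + 0.81)^2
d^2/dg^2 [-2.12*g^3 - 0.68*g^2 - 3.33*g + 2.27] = -12.72*g - 1.36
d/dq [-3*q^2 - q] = -6*q - 1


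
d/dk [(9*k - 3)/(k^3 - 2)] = 9*(-2*k^3 + k^2 - 2)/(k^6 - 4*k^3 + 4)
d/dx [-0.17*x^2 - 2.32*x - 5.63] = -0.34*x - 2.32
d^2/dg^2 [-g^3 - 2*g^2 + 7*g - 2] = -6*g - 4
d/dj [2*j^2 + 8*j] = 4*j + 8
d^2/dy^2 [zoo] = 0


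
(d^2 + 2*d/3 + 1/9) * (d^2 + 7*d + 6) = d^4 + 23*d^3/3 + 97*d^2/9 + 43*d/9 + 2/3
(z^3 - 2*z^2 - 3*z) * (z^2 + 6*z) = z^5 + 4*z^4 - 15*z^3 - 18*z^2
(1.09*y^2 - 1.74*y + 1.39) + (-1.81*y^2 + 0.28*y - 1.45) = -0.72*y^2 - 1.46*y - 0.0600000000000001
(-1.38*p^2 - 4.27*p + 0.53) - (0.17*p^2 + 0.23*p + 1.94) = -1.55*p^2 - 4.5*p - 1.41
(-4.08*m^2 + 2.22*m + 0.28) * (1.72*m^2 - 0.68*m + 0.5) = -7.0176*m^4 + 6.5928*m^3 - 3.068*m^2 + 0.9196*m + 0.14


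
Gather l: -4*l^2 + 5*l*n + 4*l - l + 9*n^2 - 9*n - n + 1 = -4*l^2 + l*(5*n + 3) + 9*n^2 - 10*n + 1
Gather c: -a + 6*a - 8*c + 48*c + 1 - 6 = 5*a + 40*c - 5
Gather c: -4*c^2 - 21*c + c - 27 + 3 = -4*c^2 - 20*c - 24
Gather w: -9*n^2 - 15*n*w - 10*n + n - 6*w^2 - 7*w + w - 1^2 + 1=-9*n^2 - 9*n - 6*w^2 + w*(-15*n - 6)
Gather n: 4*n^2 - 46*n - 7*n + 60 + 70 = 4*n^2 - 53*n + 130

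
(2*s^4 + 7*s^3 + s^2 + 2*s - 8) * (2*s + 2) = 4*s^5 + 18*s^4 + 16*s^3 + 6*s^2 - 12*s - 16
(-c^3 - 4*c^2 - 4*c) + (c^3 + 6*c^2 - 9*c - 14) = 2*c^2 - 13*c - 14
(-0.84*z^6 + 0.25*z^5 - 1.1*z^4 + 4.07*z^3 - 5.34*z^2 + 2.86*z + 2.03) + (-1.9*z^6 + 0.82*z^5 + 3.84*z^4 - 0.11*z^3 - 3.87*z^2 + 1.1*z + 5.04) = -2.74*z^6 + 1.07*z^5 + 2.74*z^4 + 3.96*z^3 - 9.21*z^2 + 3.96*z + 7.07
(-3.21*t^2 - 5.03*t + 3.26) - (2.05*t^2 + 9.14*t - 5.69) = -5.26*t^2 - 14.17*t + 8.95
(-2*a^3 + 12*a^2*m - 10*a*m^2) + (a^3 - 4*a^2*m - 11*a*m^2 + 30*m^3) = -a^3 + 8*a^2*m - 21*a*m^2 + 30*m^3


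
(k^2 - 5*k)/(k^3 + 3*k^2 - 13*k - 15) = k*(k - 5)/(k^3 + 3*k^2 - 13*k - 15)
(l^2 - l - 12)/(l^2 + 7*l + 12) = (l - 4)/(l + 4)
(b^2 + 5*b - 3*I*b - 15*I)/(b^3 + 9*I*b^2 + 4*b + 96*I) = (b + 5)/(b^2 + 12*I*b - 32)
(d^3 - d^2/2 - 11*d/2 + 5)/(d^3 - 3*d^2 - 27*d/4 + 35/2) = 2*(d - 1)/(2*d - 7)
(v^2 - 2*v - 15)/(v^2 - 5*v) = (v + 3)/v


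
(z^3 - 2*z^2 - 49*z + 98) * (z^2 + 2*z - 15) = z^5 - 68*z^3 + 30*z^2 + 931*z - 1470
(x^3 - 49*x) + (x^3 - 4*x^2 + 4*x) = 2*x^3 - 4*x^2 - 45*x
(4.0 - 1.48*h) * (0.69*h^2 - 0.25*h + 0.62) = -1.0212*h^3 + 3.13*h^2 - 1.9176*h + 2.48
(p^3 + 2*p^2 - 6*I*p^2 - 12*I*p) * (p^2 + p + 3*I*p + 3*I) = p^5 + 3*p^4 - 3*I*p^4 + 20*p^3 - 9*I*p^3 + 54*p^2 - 6*I*p^2 + 36*p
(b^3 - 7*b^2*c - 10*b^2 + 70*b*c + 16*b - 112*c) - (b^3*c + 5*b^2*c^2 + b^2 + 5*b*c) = -b^3*c + b^3 - 5*b^2*c^2 - 7*b^2*c - 11*b^2 + 65*b*c + 16*b - 112*c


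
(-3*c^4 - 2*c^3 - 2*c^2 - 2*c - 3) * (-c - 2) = 3*c^5 + 8*c^4 + 6*c^3 + 6*c^2 + 7*c + 6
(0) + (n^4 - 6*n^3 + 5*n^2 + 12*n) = n^4 - 6*n^3 + 5*n^2 + 12*n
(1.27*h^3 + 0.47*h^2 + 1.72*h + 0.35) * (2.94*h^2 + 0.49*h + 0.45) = 3.7338*h^5 + 2.0041*h^4 + 5.8586*h^3 + 2.0833*h^2 + 0.9455*h + 0.1575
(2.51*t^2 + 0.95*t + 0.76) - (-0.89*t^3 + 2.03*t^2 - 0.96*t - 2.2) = 0.89*t^3 + 0.48*t^2 + 1.91*t + 2.96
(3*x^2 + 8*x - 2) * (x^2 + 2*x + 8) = 3*x^4 + 14*x^3 + 38*x^2 + 60*x - 16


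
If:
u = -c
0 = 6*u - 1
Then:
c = -1/6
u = 1/6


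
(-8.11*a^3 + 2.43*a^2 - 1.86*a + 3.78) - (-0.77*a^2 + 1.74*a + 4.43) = -8.11*a^3 + 3.2*a^2 - 3.6*a - 0.65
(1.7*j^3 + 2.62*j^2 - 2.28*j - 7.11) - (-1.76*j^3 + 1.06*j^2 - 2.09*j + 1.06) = 3.46*j^3 + 1.56*j^2 - 0.19*j - 8.17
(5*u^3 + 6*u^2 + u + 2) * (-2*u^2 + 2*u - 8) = -10*u^5 - 2*u^4 - 30*u^3 - 50*u^2 - 4*u - 16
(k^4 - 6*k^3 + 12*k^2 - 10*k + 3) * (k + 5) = k^5 - k^4 - 18*k^3 + 50*k^2 - 47*k + 15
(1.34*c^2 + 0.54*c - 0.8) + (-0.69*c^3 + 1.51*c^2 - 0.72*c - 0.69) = -0.69*c^3 + 2.85*c^2 - 0.18*c - 1.49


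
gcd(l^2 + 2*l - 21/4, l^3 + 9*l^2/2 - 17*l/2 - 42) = l + 7/2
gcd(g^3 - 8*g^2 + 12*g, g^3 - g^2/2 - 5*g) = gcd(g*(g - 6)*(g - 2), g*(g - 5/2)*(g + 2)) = g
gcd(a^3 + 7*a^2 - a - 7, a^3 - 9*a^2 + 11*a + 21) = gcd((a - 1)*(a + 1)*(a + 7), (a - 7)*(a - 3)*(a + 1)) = a + 1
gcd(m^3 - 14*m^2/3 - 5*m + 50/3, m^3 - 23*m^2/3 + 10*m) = m - 5/3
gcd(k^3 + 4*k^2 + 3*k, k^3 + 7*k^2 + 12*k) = k^2 + 3*k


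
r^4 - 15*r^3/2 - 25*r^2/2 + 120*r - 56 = (r - 7)*(r - 4)*(r - 1/2)*(r + 4)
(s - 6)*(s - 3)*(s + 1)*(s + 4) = s^4 - 4*s^3 - 23*s^2 + 54*s + 72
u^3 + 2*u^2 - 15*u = u*(u - 3)*(u + 5)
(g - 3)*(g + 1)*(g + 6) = g^3 + 4*g^2 - 15*g - 18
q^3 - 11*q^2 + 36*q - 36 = (q - 6)*(q - 3)*(q - 2)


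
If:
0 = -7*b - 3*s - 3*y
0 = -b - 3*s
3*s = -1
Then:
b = 1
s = -1/3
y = -2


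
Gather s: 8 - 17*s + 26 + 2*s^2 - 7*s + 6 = 2*s^2 - 24*s + 40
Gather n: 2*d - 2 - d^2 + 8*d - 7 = -d^2 + 10*d - 9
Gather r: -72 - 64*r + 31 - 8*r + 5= -72*r - 36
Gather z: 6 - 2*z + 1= 7 - 2*z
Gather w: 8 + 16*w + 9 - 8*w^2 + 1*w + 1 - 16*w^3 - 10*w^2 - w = -16*w^3 - 18*w^2 + 16*w + 18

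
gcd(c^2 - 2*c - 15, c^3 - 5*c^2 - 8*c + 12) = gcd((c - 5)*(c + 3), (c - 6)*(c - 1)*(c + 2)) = 1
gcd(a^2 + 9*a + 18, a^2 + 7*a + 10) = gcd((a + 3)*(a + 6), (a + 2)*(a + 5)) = 1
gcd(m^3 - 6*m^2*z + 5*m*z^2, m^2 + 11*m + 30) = 1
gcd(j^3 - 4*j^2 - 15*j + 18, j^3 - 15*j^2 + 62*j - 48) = j^2 - 7*j + 6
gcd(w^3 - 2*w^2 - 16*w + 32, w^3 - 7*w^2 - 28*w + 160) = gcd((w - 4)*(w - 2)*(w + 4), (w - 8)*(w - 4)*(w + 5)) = w - 4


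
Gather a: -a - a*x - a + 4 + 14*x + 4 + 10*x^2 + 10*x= a*(-x - 2) + 10*x^2 + 24*x + 8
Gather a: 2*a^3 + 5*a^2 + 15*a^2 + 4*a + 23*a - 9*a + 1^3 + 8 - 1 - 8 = 2*a^3 + 20*a^2 + 18*a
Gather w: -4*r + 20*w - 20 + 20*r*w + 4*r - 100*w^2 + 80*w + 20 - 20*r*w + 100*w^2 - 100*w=0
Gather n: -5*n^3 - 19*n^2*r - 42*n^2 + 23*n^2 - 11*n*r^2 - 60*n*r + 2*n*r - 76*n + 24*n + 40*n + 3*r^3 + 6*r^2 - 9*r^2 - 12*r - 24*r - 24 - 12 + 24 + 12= -5*n^3 + n^2*(-19*r - 19) + n*(-11*r^2 - 58*r - 12) + 3*r^3 - 3*r^2 - 36*r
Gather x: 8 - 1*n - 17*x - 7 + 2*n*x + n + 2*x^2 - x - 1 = 2*x^2 + x*(2*n - 18)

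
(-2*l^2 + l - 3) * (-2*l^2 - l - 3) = 4*l^4 + 11*l^2 + 9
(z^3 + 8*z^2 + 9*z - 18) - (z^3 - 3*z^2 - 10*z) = 11*z^2 + 19*z - 18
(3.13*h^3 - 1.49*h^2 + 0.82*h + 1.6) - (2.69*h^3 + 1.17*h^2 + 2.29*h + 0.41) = 0.44*h^3 - 2.66*h^2 - 1.47*h + 1.19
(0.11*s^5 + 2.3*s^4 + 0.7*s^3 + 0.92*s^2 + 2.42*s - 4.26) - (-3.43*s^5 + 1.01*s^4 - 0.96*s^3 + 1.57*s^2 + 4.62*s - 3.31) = 3.54*s^5 + 1.29*s^4 + 1.66*s^3 - 0.65*s^2 - 2.2*s - 0.95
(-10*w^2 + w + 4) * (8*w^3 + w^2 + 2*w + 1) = -80*w^5 - 2*w^4 + 13*w^3 - 4*w^2 + 9*w + 4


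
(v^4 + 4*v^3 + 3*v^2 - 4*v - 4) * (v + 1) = v^5 + 5*v^4 + 7*v^3 - v^2 - 8*v - 4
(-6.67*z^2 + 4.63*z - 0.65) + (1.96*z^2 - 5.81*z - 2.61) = -4.71*z^2 - 1.18*z - 3.26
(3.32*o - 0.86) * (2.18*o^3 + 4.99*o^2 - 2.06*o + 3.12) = 7.2376*o^4 + 14.692*o^3 - 11.1306*o^2 + 12.13*o - 2.6832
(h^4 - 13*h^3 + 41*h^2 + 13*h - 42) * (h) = h^5 - 13*h^4 + 41*h^3 + 13*h^2 - 42*h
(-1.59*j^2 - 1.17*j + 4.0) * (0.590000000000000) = -0.9381*j^2 - 0.6903*j + 2.36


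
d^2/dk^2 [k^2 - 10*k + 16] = 2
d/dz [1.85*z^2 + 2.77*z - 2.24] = 3.7*z + 2.77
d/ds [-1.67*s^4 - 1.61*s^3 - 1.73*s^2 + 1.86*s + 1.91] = -6.68*s^3 - 4.83*s^2 - 3.46*s + 1.86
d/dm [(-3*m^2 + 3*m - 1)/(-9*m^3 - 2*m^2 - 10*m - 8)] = (-27*m^4 + 54*m^3 + 9*m^2 + 44*m - 34)/(81*m^6 + 36*m^5 + 184*m^4 + 184*m^3 + 132*m^2 + 160*m + 64)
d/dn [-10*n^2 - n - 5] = -20*n - 1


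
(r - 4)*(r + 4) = r^2 - 16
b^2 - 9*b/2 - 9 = (b - 6)*(b + 3/2)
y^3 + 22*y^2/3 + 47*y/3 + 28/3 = (y + 1)*(y + 7/3)*(y + 4)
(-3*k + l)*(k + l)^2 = -3*k^3 - 5*k^2*l - k*l^2 + l^3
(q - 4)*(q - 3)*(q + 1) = q^3 - 6*q^2 + 5*q + 12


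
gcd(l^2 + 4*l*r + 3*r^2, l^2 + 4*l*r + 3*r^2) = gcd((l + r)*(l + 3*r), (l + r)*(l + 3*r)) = l^2 + 4*l*r + 3*r^2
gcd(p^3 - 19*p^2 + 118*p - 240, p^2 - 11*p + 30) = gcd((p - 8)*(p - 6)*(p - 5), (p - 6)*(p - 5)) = p^2 - 11*p + 30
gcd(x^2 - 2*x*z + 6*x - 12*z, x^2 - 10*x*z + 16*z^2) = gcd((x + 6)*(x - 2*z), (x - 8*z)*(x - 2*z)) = x - 2*z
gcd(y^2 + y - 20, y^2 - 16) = y - 4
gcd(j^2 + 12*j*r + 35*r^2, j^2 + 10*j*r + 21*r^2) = j + 7*r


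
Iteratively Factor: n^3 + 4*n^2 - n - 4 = (n + 1)*(n^2 + 3*n - 4) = (n + 1)*(n + 4)*(n - 1)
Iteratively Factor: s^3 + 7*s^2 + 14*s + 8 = (s + 4)*(s^2 + 3*s + 2) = (s + 1)*(s + 4)*(s + 2)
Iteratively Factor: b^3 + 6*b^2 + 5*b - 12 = (b - 1)*(b^2 + 7*b + 12) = (b - 1)*(b + 4)*(b + 3)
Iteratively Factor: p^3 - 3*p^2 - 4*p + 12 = (p + 2)*(p^2 - 5*p + 6) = (p - 2)*(p + 2)*(p - 3)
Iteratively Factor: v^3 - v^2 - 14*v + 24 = (v - 3)*(v^2 + 2*v - 8) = (v - 3)*(v - 2)*(v + 4)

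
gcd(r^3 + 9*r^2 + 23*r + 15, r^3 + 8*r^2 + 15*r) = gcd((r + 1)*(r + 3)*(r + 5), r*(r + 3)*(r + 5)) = r^2 + 8*r + 15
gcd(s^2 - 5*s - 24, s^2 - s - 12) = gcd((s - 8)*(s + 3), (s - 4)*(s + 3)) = s + 3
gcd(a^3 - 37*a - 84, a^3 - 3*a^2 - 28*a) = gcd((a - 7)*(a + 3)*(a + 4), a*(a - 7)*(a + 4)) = a^2 - 3*a - 28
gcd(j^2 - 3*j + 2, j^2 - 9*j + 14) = j - 2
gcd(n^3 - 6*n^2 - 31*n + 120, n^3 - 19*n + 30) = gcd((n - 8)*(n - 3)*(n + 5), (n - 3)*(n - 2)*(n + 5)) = n^2 + 2*n - 15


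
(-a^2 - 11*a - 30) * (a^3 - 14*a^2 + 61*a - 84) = -a^5 + 3*a^4 + 63*a^3 - 167*a^2 - 906*a + 2520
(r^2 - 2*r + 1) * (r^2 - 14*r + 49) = r^4 - 16*r^3 + 78*r^2 - 112*r + 49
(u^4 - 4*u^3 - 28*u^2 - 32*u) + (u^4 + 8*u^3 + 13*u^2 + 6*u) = 2*u^4 + 4*u^3 - 15*u^2 - 26*u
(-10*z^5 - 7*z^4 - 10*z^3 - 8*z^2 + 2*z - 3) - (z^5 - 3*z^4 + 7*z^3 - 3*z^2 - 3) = -11*z^5 - 4*z^4 - 17*z^3 - 5*z^2 + 2*z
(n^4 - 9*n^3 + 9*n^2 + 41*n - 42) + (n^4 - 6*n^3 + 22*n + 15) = 2*n^4 - 15*n^3 + 9*n^2 + 63*n - 27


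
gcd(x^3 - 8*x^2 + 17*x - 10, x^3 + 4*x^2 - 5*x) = x - 1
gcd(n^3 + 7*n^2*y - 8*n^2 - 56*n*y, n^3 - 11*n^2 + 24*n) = n^2 - 8*n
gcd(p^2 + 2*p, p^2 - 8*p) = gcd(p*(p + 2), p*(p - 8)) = p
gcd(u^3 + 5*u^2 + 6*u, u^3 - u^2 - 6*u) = u^2 + 2*u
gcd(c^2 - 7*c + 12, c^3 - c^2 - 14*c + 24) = c - 3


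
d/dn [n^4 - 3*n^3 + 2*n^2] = n*(4*n^2 - 9*n + 4)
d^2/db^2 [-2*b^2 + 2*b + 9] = -4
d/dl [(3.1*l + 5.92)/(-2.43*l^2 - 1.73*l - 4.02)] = (7.533*l^2 + 28.7712*l - 2.2204)/(5.9049*l^4 + 8.4078*l^3 + 22.5301*l^2 + 13.9092*l + 16.1604)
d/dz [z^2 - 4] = 2*z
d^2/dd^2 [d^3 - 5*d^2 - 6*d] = 6*d - 10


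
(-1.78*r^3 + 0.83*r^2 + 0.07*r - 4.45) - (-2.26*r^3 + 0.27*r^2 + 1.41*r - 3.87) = 0.48*r^3 + 0.56*r^2 - 1.34*r - 0.58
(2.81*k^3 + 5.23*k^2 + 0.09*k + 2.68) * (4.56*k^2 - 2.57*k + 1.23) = 12.8136*k^5 + 16.6271*k^4 - 9.5744*k^3 + 18.4224*k^2 - 6.7769*k + 3.2964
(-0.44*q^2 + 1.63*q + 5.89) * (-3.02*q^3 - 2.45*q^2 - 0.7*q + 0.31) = 1.3288*q^5 - 3.8446*q^4 - 21.4733*q^3 - 15.7079*q^2 - 3.6177*q + 1.8259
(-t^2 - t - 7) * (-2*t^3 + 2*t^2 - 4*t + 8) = 2*t^5 + 16*t^3 - 18*t^2 + 20*t - 56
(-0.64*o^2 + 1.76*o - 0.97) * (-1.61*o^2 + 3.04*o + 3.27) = 1.0304*o^4 - 4.7792*o^3 + 4.8193*o^2 + 2.8064*o - 3.1719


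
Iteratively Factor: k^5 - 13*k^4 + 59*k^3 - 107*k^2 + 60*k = (k - 4)*(k^4 - 9*k^3 + 23*k^2 - 15*k) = k*(k - 4)*(k^3 - 9*k^2 + 23*k - 15) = k*(k - 4)*(k - 1)*(k^2 - 8*k + 15) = k*(k - 5)*(k - 4)*(k - 1)*(k - 3)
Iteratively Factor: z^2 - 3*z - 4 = (z + 1)*(z - 4)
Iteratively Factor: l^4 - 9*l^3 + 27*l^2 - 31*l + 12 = (l - 1)*(l^3 - 8*l^2 + 19*l - 12) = (l - 1)^2*(l^2 - 7*l + 12) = (l - 4)*(l - 1)^2*(l - 3)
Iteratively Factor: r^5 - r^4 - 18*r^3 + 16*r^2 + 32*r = (r - 4)*(r^4 + 3*r^3 - 6*r^2 - 8*r) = (r - 4)*(r + 4)*(r^3 - r^2 - 2*r) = (r - 4)*(r - 2)*(r + 4)*(r^2 + r) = (r - 4)*(r - 2)*(r + 1)*(r + 4)*(r)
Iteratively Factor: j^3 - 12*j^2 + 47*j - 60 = (j - 3)*(j^2 - 9*j + 20) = (j - 4)*(j - 3)*(j - 5)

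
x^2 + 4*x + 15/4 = (x + 3/2)*(x + 5/2)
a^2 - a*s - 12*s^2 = (a - 4*s)*(a + 3*s)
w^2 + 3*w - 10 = (w - 2)*(w + 5)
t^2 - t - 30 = (t - 6)*(t + 5)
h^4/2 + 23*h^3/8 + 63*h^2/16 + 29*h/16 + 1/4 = (h/2 + 1/2)*(h + 1/4)*(h + 1/2)*(h + 4)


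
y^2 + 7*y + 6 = (y + 1)*(y + 6)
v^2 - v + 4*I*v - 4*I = (v - 1)*(v + 4*I)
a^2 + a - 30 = (a - 5)*(a + 6)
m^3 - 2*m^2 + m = m*(m - 1)^2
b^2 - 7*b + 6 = (b - 6)*(b - 1)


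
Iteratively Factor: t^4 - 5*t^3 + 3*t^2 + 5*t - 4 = (t + 1)*(t^3 - 6*t^2 + 9*t - 4) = (t - 1)*(t + 1)*(t^2 - 5*t + 4) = (t - 1)^2*(t + 1)*(t - 4)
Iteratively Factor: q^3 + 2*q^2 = (q)*(q^2 + 2*q) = q*(q + 2)*(q)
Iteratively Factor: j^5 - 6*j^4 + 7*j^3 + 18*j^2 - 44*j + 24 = (j - 3)*(j^4 - 3*j^3 - 2*j^2 + 12*j - 8) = (j - 3)*(j - 2)*(j^3 - j^2 - 4*j + 4) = (j - 3)*(j - 2)*(j - 1)*(j^2 - 4) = (j - 3)*(j - 2)^2*(j - 1)*(j + 2)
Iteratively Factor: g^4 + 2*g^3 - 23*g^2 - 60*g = (g + 3)*(g^3 - g^2 - 20*g) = g*(g + 3)*(g^2 - g - 20) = g*(g + 3)*(g + 4)*(g - 5)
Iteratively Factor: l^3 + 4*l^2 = (l)*(l^2 + 4*l) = l^2*(l + 4)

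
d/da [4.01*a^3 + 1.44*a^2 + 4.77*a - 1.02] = 12.03*a^2 + 2.88*a + 4.77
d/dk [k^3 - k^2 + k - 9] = 3*k^2 - 2*k + 1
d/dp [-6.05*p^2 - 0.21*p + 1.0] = -12.1*p - 0.21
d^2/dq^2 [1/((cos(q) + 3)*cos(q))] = (-(1 - cos(2*q))^2 + 45*cos(q)/4 - 11*cos(2*q)/2 - 9*cos(3*q)/4 + 33/2)/((cos(q) + 3)^3*cos(q)^3)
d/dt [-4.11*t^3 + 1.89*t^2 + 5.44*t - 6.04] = -12.33*t^2 + 3.78*t + 5.44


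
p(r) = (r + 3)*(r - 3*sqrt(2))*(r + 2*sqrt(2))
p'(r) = (r + 3)*(r - 3*sqrt(2)) + (r + 3)*(r + 2*sqrt(2)) + (r - 3*sqrt(2))*(r + 2*sqrt(2)) = 3*r^2 - 2*sqrt(2)*r + 6*r - 12 - 3*sqrt(2)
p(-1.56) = -10.60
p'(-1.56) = -13.89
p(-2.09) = -4.26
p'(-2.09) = -9.77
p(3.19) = -39.22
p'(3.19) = 24.40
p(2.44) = -51.66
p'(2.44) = 9.36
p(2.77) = -47.57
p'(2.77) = 15.56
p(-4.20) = -13.90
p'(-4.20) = 23.36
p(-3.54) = -2.99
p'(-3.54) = 10.12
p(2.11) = -53.82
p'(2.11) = 3.81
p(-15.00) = -2810.56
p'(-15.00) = 611.18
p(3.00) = -43.46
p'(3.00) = 20.27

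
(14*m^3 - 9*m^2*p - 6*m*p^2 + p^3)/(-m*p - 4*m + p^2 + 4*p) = (-14*m^2 - 5*m*p + p^2)/(p + 4)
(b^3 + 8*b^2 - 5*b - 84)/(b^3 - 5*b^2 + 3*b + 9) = (b^2 + 11*b + 28)/(b^2 - 2*b - 3)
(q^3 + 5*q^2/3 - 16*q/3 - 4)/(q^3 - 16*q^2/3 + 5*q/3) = (3*q^3 + 5*q^2 - 16*q - 12)/(q*(3*q^2 - 16*q + 5))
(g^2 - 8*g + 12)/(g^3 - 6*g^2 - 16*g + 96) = (g - 2)/(g^2 - 16)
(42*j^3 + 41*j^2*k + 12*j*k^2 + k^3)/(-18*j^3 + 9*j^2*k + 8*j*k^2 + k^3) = (-14*j^2 - 9*j*k - k^2)/(6*j^2 - 5*j*k - k^2)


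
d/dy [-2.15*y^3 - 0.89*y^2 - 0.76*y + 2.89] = -6.45*y^2 - 1.78*y - 0.76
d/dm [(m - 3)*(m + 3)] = 2*m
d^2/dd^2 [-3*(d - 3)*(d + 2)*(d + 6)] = -18*d - 30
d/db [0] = 0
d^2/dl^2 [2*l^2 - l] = 4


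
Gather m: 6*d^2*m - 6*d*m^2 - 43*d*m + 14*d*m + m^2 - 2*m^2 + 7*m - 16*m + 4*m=m^2*(-6*d - 1) + m*(6*d^2 - 29*d - 5)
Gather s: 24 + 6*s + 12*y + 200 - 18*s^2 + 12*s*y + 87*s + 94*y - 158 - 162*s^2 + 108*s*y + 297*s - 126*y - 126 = -180*s^2 + s*(120*y + 390) - 20*y - 60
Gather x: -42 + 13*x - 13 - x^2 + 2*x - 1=-x^2 + 15*x - 56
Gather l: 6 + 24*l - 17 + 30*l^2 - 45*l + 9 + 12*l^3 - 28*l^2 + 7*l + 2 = 12*l^3 + 2*l^2 - 14*l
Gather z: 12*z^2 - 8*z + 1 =12*z^2 - 8*z + 1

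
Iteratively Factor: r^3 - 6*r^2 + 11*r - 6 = (r - 2)*(r^2 - 4*r + 3) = (r - 2)*(r - 1)*(r - 3)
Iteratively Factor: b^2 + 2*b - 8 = (b + 4)*(b - 2)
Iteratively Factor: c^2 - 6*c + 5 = (c - 1)*(c - 5)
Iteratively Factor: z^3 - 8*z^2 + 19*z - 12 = (z - 4)*(z^2 - 4*z + 3) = (z - 4)*(z - 1)*(z - 3)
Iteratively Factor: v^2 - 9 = (v + 3)*(v - 3)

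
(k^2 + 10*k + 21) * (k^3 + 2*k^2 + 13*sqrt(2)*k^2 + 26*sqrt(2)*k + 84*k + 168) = k^5 + 12*k^4 + 13*sqrt(2)*k^4 + 125*k^3 + 156*sqrt(2)*k^3 + 533*sqrt(2)*k^2 + 1050*k^2 + 546*sqrt(2)*k + 3444*k + 3528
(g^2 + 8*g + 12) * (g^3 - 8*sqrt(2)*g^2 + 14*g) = g^5 - 8*sqrt(2)*g^4 + 8*g^4 - 64*sqrt(2)*g^3 + 26*g^3 - 96*sqrt(2)*g^2 + 112*g^2 + 168*g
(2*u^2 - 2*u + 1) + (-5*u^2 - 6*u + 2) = -3*u^2 - 8*u + 3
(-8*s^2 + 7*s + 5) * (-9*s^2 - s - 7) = 72*s^4 - 55*s^3 + 4*s^2 - 54*s - 35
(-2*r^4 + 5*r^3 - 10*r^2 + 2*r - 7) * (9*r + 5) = -18*r^5 + 35*r^4 - 65*r^3 - 32*r^2 - 53*r - 35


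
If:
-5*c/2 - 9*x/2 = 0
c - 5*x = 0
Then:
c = 0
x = 0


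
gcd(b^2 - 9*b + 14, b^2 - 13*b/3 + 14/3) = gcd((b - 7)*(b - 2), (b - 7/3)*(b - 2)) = b - 2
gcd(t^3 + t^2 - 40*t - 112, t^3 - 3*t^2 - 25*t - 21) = t - 7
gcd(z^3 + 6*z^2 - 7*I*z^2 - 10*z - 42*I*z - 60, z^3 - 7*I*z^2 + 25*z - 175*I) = z - 5*I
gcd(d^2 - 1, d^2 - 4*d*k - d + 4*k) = d - 1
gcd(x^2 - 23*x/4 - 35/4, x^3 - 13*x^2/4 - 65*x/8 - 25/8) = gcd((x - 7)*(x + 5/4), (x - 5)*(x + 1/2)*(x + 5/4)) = x + 5/4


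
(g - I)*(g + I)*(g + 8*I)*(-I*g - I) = -I*g^4 + 8*g^3 - I*g^3 + 8*g^2 - I*g^2 + 8*g - I*g + 8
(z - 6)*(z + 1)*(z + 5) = z^3 - 31*z - 30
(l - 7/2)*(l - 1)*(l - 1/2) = l^3 - 5*l^2 + 23*l/4 - 7/4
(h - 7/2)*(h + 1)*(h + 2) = h^3 - h^2/2 - 17*h/2 - 7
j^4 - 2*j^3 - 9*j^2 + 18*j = j*(j - 3)*(j - 2)*(j + 3)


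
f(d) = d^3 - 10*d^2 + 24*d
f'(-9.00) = 447.00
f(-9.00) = -1755.00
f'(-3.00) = 111.00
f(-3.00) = -189.00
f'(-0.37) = 31.81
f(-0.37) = -10.30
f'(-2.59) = 95.92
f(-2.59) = -146.61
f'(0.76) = 10.53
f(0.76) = 12.90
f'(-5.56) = 227.94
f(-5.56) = -614.46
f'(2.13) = -4.99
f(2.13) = 15.41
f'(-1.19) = 52.05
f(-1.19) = -44.41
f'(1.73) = -1.62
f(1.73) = 16.77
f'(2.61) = -7.76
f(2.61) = 12.30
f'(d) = 3*d^2 - 20*d + 24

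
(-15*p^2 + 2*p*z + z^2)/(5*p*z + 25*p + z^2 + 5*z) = (-3*p + z)/(z + 5)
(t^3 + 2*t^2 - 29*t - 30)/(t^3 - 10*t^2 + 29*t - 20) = (t^2 + 7*t + 6)/(t^2 - 5*t + 4)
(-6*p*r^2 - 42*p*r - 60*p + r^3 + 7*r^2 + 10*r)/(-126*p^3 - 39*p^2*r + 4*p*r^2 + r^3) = (r^2 + 7*r + 10)/(21*p^2 + 10*p*r + r^2)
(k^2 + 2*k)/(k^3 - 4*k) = 1/(k - 2)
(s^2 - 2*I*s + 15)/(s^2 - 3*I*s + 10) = (s + 3*I)/(s + 2*I)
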